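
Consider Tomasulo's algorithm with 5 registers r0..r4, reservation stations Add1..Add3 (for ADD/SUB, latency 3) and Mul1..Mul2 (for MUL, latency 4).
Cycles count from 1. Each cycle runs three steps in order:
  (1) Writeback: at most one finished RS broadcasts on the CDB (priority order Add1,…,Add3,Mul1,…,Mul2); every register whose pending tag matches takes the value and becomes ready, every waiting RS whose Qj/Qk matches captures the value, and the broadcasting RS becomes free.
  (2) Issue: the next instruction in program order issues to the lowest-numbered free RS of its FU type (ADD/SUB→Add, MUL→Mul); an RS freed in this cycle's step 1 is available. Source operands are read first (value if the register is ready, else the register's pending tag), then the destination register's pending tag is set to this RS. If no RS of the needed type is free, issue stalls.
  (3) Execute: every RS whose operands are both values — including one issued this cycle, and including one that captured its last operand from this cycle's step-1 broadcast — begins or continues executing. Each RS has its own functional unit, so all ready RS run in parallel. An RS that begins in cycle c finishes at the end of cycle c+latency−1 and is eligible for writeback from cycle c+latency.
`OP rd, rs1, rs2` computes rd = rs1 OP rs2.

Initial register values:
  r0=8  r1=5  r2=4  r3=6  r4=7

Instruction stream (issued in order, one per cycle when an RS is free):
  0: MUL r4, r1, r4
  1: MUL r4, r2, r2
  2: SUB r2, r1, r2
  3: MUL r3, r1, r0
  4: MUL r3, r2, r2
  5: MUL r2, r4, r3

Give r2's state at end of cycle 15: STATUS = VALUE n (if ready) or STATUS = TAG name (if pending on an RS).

STATUS = VALUE 16

  c1: issue MUL r4<-Mul1  regs: r0:8,r1:5,r2:4,r3:6,r4:Mul1
  c2: issue MUL r4<-Mul2  regs: r0:8,r1:5,r2:4,r3:6,r4:Mul2
  c3: issue SUB r2<-Add1  regs: r0:8,r1:5,r2:Add1,r3:6,r4:Mul2
  c4: stall  regs: r0:8,r1:5,r2:Add1,r3:6,r4:Mul2
  c5: CDB Mul1=35; issue MUL r3<-Mul1  regs: r0:8,r1:5,r2:Add1,r3:Mul1,r4:Mul2
  c6: CDB Add1=1; stall  regs: r0:8,r1:5,r2:1,r3:Mul1,r4:Mul2
  c7: CDB Mul2=16; issue MUL r3<-Mul2  regs: r0:8,r1:5,r2:1,r3:Mul2,r4:16
  c8: stall  regs: r0:8,r1:5,r2:1,r3:Mul2,r4:16
  c9: CDB Mul1=40; issue MUL r2<-Mul1  regs: r0:8,r1:5,r2:Mul1,r3:Mul2,r4:16
  c10: -  regs: r0:8,r1:5,r2:Mul1,r3:Mul2,r4:16
  c11: CDB Mul2=1  regs: r0:8,r1:5,r2:Mul1,r3:1,r4:16
  c12: -  regs: r0:8,r1:5,r2:Mul1,r3:1,r4:16
  c13: -  regs: r0:8,r1:5,r2:Mul1,r3:1,r4:16
  c14: -  regs: r0:8,r1:5,r2:Mul1,r3:1,r4:16
  c15: CDB Mul1=16  regs: r0:8,r1:5,r2:16,r3:1,r4:16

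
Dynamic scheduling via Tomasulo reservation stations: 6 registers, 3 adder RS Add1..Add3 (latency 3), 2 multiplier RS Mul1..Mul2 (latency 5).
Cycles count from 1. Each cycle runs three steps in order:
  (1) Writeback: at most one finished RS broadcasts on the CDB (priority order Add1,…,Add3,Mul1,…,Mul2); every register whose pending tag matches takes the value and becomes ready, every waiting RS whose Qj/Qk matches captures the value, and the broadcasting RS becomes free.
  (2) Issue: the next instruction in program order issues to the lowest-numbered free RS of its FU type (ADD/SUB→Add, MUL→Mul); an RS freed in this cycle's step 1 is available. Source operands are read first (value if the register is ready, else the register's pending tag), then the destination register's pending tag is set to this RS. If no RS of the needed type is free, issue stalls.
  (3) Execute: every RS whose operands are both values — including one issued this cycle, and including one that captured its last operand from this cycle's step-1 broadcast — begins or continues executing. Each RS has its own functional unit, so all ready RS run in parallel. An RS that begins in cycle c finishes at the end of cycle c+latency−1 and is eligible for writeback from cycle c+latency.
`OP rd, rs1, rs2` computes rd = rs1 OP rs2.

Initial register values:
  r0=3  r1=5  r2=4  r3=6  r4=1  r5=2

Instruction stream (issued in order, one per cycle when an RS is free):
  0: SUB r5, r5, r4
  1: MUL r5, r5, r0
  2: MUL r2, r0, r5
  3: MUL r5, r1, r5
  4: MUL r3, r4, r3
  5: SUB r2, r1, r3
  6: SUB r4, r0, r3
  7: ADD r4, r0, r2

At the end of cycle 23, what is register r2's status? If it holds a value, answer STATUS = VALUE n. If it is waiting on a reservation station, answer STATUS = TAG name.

cycle 1: issue SUB r5<-Add1 // r0:3,r1:5,r2:4,r3:6,r4:1,r5:Add1
cycle 2: issue MUL r5<-Mul1 // r0:3,r1:5,r2:4,r3:6,r4:1,r5:Mul1
cycle 3: issue MUL r2<-Mul2 // r0:3,r1:5,r2:Mul2,r3:6,r4:1,r5:Mul1
cycle 4: CDB Add1=1; stall // r0:3,r1:5,r2:Mul2,r3:6,r4:1,r5:Mul1
cycle 5: stall // r0:3,r1:5,r2:Mul2,r3:6,r4:1,r5:Mul1
cycle 6: stall // r0:3,r1:5,r2:Mul2,r3:6,r4:1,r5:Mul1
cycle 7: stall // r0:3,r1:5,r2:Mul2,r3:6,r4:1,r5:Mul1
cycle 8: stall // r0:3,r1:5,r2:Mul2,r3:6,r4:1,r5:Mul1
cycle 9: CDB Mul1=3; issue MUL r5<-Mul1 // r0:3,r1:5,r2:Mul2,r3:6,r4:1,r5:Mul1
cycle 10: stall // r0:3,r1:5,r2:Mul2,r3:6,r4:1,r5:Mul1
cycle 11: stall // r0:3,r1:5,r2:Mul2,r3:6,r4:1,r5:Mul1
cycle 12: stall // r0:3,r1:5,r2:Mul2,r3:6,r4:1,r5:Mul1
cycle 13: stall // r0:3,r1:5,r2:Mul2,r3:6,r4:1,r5:Mul1
cycle 14: CDB Mul1=15; issue MUL r3<-Mul1 // r0:3,r1:5,r2:Mul2,r3:Mul1,r4:1,r5:15
cycle 15: CDB Mul2=9; issue SUB r2<-Add1 // r0:3,r1:5,r2:Add1,r3:Mul1,r4:1,r5:15
cycle 16: issue SUB r4<-Add2 // r0:3,r1:5,r2:Add1,r3:Mul1,r4:Add2,r5:15
cycle 17: issue ADD r4<-Add3 // r0:3,r1:5,r2:Add1,r3:Mul1,r4:Add3,r5:15
cycle 18: - // r0:3,r1:5,r2:Add1,r3:Mul1,r4:Add3,r5:15
cycle 19: CDB Mul1=6 // r0:3,r1:5,r2:Add1,r3:6,r4:Add3,r5:15
cycle 20: - // r0:3,r1:5,r2:Add1,r3:6,r4:Add3,r5:15
cycle 21: - // r0:3,r1:5,r2:Add1,r3:6,r4:Add3,r5:15
cycle 22: CDB Add1=-1 // r0:3,r1:5,r2:-1,r3:6,r4:Add3,r5:15
cycle 23: CDB Add2=-3 // r0:3,r1:5,r2:-1,r3:6,r4:Add3,r5:15

STATUS = VALUE -1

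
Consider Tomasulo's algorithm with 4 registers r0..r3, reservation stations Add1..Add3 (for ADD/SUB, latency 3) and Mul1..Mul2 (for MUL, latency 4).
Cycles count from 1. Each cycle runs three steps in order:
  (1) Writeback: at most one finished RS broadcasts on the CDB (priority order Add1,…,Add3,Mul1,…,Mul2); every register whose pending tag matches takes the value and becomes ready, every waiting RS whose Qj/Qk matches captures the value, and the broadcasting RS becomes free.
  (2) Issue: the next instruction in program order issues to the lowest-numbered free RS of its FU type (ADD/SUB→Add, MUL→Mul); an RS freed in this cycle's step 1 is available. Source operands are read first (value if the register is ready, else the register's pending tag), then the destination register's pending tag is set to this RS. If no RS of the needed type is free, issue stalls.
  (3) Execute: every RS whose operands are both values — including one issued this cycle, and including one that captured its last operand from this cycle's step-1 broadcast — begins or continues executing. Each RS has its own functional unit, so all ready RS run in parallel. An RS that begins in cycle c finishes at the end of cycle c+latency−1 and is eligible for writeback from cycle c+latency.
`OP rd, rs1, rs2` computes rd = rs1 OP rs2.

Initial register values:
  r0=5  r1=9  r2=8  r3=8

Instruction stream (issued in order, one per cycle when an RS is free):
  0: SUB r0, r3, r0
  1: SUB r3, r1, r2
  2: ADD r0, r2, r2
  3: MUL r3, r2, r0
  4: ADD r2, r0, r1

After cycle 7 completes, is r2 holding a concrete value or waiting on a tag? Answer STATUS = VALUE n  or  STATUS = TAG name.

STATUS = TAG Add1

  c1: issue SUB r0<-Add1  regs: r0:Add1,r1:9,r2:8,r3:8
  c2: issue SUB r3<-Add2  regs: r0:Add1,r1:9,r2:8,r3:Add2
  c3: issue ADD r0<-Add3  regs: r0:Add3,r1:9,r2:8,r3:Add2
  c4: CDB Add1=3; issue MUL r3<-Mul1  regs: r0:Add3,r1:9,r2:8,r3:Mul1
  c5: CDB Add2=1; issue ADD r2<-Add1  regs: r0:Add3,r1:9,r2:Add1,r3:Mul1
  c6: CDB Add3=16  regs: r0:16,r1:9,r2:Add1,r3:Mul1
  c7: -  regs: r0:16,r1:9,r2:Add1,r3:Mul1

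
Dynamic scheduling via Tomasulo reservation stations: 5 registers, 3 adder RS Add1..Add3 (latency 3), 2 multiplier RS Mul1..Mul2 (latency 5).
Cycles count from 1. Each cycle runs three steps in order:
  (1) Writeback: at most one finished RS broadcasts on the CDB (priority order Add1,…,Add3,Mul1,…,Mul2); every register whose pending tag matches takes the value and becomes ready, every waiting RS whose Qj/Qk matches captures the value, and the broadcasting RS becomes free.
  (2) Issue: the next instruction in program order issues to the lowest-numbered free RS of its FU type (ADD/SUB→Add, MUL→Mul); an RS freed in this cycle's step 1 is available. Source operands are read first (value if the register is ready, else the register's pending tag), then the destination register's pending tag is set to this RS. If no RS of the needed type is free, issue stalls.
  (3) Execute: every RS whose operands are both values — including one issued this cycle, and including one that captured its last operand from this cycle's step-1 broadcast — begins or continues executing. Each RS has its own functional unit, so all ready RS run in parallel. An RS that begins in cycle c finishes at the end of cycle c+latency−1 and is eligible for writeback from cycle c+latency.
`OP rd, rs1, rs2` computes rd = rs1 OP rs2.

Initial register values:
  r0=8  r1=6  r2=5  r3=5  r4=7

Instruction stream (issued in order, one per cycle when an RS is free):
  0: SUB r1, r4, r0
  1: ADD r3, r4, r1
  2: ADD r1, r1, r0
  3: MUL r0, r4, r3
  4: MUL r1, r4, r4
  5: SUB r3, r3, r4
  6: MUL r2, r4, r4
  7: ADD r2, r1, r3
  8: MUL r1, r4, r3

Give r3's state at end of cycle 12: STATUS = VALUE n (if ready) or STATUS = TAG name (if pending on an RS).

  c1: issue SUB r1<-Add1  regs: r0:8,r1:Add1,r2:5,r3:5,r4:7
  c2: issue ADD r3<-Add2  regs: r0:8,r1:Add1,r2:5,r3:Add2,r4:7
  c3: issue ADD r1<-Add3  regs: r0:8,r1:Add3,r2:5,r3:Add2,r4:7
  c4: CDB Add1=-1; issue MUL r0<-Mul1  regs: r0:Mul1,r1:Add3,r2:5,r3:Add2,r4:7
  c5: issue MUL r1<-Mul2  regs: r0:Mul1,r1:Mul2,r2:5,r3:Add2,r4:7
  c6: issue SUB r3<-Add1  regs: r0:Mul1,r1:Mul2,r2:5,r3:Add1,r4:7
  c7: CDB Add2=6; stall  regs: r0:Mul1,r1:Mul2,r2:5,r3:Add1,r4:7
  c8: CDB Add3=7; stall  regs: r0:Mul1,r1:Mul2,r2:5,r3:Add1,r4:7
  c9: stall  regs: r0:Mul1,r1:Mul2,r2:5,r3:Add1,r4:7
  c10: CDB Add1=-1; stall  regs: r0:Mul1,r1:Mul2,r2:5,r3:-1,r4:7
  c11: CDB Mul2=49; issue MUL r2<-Mul2  regs: r0:Mul1,r1:49,r2:Mul2,r3:-1,r4:7
  c12: CDB Mul1=42; issue ADD r2<-Add1  regs: r0:42,r1:49,r2:Add1,r3:-1,r4:7

STATUS = VALUE -1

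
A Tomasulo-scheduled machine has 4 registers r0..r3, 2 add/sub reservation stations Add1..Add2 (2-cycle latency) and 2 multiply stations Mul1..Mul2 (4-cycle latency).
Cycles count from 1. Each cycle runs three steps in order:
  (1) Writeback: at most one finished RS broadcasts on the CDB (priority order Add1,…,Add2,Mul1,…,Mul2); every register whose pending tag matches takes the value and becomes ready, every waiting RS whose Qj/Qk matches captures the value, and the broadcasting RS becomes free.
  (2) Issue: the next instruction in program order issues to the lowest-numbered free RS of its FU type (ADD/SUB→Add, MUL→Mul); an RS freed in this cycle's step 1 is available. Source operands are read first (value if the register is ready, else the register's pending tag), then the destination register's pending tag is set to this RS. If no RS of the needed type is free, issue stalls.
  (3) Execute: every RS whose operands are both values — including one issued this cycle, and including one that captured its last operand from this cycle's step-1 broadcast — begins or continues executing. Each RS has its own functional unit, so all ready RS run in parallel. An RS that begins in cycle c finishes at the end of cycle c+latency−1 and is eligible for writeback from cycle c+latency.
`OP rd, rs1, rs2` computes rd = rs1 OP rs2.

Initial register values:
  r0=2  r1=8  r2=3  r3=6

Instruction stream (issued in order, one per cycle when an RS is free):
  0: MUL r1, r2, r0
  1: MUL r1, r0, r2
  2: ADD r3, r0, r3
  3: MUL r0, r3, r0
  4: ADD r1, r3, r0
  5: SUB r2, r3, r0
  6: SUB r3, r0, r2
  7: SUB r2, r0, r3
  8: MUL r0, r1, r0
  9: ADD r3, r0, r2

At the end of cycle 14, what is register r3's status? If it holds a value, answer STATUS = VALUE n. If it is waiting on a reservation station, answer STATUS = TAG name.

c1: issue MUL r1<-Mul1 | r0:2,r1:Mul1,r2:3,r3:6
c2: issue MUL r1<-Mul2 | r0:2,r1:Mul2,r2:3,r3:6
c3: issue ADD r3<-Add1 | r0:2,r1:Mul2,r2:3,r3:Add1
c4: stall | r0:2,r1:Mul2,r2:3,r3:Add1
c5: CDB Add1=8; stall | r0:2,r1:Mul2,r2:3,r3:8
c6: CDB Mul1=6; issue MUL r0<-Mul1 | r0:Mul1,r1:Mul2,r2:3,r3:8
c7: CDB Mul2=6; issue ADD r1<-Add1 | r0:Mul1,r1:Add1,r2:3,r3:8
c8: issue SUB r2<-Add2 | r0:Mul1,r1:Add1,r2:Add2,r3:8
c9: stall | r0:Mul1,r1:Add1,r2:Add2,r3:8
c10: CDB Mul1=16; stall | r0:16,r1:Add1,r2:Add2,r3:8
c11: stall | r0:16,r1:Add1,r2:Add2,r3:8
c12: CDB Add1=24; issue SUB r3<-Add1 | r0:16,r1:24,r2:Add2,r3:Add1
c13: CDB Add2=-8; issue SUB r2<-Add2 | r0:16,r1:24,r2:Add2,r3:Add1
c14: issue MUL r0<-Mul1 | r0:Mul1,r1:24,r2:Add2,r3:Add1

STATUS = TAG Add1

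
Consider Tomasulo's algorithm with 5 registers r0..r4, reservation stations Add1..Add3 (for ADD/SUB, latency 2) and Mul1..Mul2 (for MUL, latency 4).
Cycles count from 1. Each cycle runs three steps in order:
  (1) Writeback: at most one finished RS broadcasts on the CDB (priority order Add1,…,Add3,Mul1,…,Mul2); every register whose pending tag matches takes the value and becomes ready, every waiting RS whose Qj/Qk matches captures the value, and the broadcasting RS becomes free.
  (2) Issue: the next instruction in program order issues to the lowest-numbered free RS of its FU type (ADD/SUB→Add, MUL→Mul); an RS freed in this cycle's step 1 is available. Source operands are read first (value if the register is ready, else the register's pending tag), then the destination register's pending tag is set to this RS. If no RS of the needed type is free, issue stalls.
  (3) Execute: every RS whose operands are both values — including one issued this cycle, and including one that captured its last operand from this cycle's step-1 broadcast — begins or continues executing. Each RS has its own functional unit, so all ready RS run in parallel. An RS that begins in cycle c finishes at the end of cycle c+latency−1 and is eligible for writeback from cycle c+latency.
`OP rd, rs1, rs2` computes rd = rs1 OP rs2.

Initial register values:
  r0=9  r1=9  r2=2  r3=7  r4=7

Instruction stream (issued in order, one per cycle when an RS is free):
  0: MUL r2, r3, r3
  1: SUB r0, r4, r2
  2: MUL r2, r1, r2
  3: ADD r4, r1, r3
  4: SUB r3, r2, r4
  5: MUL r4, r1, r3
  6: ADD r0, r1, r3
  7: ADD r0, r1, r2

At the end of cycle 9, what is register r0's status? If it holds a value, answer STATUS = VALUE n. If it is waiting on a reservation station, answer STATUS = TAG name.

c1: issue MUL r2<-Mul1 | r0:9,r1:9,r2:Mul1,r3:7,r4:7
c2: issue SUB r0<-Add1 | r0:Add1,r1:9,r2:Mul1,r3:7,r4:7
c3: issue MUL r2<-Mul2 | r0:Add1,r1:9,r2:Mul2,r3:7,r4:7
c4: issue ADD r4<-Add2 | r0:Add1,r1:9,r2:Mul2,r3:7,r4:Add2
c5: CDB Mul1=49; issue SUB r3<-Add3 | r0:Add1,r1:9,r2:Mul2,r3:Add3,r4:Add2
c6: CDB Add2=16; issue MUL r4<-Mul1 | r0:Add1,r1:9,r2:Mul2,r3:Add3,r4:Mul1
c7: CDB Add1=-42; issue ADD r0<-Add1 | r0:Add1,r1:9,r2:Mul2,r3:Add3,r4:Mul1
c8: issue ADD r0<-Add2 | r0:Add2,r1:9,r2:Mul2,r3:Add3,r4:Mul1
c9: CDB Mul2=441 | r0:Add2,r1:9,r2:441,r3:Add3,r4:Mul1

STATUS = TAG Add2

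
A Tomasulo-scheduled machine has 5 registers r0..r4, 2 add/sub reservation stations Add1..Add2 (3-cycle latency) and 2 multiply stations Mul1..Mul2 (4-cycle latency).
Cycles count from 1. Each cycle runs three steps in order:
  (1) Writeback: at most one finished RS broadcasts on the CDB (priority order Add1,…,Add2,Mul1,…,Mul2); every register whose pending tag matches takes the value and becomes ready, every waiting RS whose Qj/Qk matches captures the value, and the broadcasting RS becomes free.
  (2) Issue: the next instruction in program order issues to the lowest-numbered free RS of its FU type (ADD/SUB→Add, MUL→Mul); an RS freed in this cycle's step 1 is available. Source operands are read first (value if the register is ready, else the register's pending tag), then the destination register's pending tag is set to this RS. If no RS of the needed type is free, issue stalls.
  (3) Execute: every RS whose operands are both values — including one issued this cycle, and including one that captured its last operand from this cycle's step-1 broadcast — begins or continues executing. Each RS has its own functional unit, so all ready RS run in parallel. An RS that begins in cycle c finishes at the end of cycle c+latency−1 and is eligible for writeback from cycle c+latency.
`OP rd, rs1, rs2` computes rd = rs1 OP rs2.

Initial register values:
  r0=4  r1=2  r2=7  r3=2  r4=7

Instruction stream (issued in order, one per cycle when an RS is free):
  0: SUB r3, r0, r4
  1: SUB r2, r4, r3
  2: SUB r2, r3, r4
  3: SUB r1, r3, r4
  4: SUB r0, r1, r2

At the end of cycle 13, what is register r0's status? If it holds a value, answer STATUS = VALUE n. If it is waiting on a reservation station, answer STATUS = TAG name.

  c1: issue SUB r3<-Add1  regs: r0:4,r1:2,r2:7,r3:Add1,r4:7
  c2: issue SUB r2<-Add2  regs: r0:4,r1:2,r2:Add2,r3:Add1,r4:7
  c3: stall  regs: r0:4,r1:2,r2:Add2,r3:Add1,r4:7
  c4: CDB Add1=-3; issue SUB r2<-Add1  regs: r0:4,r1:2,r2:Add1,r3:-3,r4:7
  c5: stall  regs: r0:4,r1:2,r2:Add1,r3:-3,r4:7
  c6: stall  regs: r0:4,r1:2,r2:Add1,r3:-3,r4:7
  c7: CDB Add1=-10; issue SUB r1<-Add1  regs: r0:4,r1:Add1,r2:-10,r3:-3,r4:7
  c8: CDB Add2=10; issue SUB r0<-Add2  regs: r0:Add2,r1:Add1,r2:-10,r3:-3,r4:7
  c9: -  regs: r0:Add2,r1:Add1,r2:-10,r3:-3,r4:7
  c10: CDB Add1=-10  regs: r0:Add2,r1:-10,r2:-10,r3:-3,r4:7
  c11: -  regs: r0:Add2,r1:-10,r2:-10,r3:-3,r4:7
  c12: -  regs: r0:Add2,r1:-10,r2:-10,r3:-3,r4:7
  c13: CDB Add2=0  regs: r0:0,r1:-10,r2:-10,r3:-3,r4:7

STATUS = VALUE 0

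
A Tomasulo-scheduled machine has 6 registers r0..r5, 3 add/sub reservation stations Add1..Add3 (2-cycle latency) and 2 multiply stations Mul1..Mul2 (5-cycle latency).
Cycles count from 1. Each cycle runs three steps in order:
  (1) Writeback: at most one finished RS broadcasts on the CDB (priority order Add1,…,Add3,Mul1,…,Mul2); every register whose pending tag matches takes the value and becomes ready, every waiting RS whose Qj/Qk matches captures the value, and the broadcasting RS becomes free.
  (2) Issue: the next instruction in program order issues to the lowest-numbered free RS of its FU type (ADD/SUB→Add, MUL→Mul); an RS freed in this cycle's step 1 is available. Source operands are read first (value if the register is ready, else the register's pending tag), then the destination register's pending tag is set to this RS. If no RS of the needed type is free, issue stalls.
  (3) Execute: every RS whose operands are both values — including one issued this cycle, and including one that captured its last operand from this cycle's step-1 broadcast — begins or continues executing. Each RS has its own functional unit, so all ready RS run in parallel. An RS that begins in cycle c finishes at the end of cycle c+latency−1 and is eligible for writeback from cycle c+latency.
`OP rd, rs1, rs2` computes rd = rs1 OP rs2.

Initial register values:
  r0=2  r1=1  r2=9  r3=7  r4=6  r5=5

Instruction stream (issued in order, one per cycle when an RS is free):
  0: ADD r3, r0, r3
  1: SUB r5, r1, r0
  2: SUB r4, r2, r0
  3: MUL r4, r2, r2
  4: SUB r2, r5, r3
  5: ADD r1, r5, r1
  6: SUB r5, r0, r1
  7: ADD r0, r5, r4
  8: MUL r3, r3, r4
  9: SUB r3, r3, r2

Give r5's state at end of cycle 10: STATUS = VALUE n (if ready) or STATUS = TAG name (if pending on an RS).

STATUS = VALUE 2

  c1: issue ADD r3<-Add1  regs: r0:2,r1:1,r2:9,r3:Add1,r4:6,r5:5
  c2: issue SUB r5<-Add2  regs: r0:2,r1:1,r2:9,r3:Add1,r4:6,r5:Add2
  c3: CDB Add1=9; issue SUB r4<-Add1  regs: r0:2,r1:1,r2:9,r3:9,r4:Add1,r5:Add2
  c4: CDB Add2=-1; issue MUL r4<-Mul1  regs: r0:2,r1:1,r2:9,r3:9,r4:Mul1,r5:-1
  c5: CDB Add1=7; issue SUB r2<-Add1  regs: r0:2,r1:1,r2:Add1,r3:9,r4:Mul1,r5:-1
  c6: issue ADD r1<-Add2  regs: r0:2,r1:Add2,r2:Add1,r3:9,r4:Mul1,r5:-1
  c7: CDB Add1=-10; issue SUB r5<-Add1  regs: r0:2,r1:Add2,r2:-10,r3:9,r4:Mul1,r5:Add1
  c8: CDB Add2=0; issue ADD r0<-Add2  regs: r0:Add2,r1:0,r2:-10,r3:9,r4:Mul1,r5:Add1
  c9: CDB Mul1=81; issue MUL r3<-Mul1  regs: r0:Add2,r1:0,r2:-10,r3:Mul1,r4:81,r5:Add1
  c10: CDB Add1=2; issue SUB r3<-Add1  regs: r0:Add2,r1:0,r2:-10,r3:Add1,r4:81,r5:2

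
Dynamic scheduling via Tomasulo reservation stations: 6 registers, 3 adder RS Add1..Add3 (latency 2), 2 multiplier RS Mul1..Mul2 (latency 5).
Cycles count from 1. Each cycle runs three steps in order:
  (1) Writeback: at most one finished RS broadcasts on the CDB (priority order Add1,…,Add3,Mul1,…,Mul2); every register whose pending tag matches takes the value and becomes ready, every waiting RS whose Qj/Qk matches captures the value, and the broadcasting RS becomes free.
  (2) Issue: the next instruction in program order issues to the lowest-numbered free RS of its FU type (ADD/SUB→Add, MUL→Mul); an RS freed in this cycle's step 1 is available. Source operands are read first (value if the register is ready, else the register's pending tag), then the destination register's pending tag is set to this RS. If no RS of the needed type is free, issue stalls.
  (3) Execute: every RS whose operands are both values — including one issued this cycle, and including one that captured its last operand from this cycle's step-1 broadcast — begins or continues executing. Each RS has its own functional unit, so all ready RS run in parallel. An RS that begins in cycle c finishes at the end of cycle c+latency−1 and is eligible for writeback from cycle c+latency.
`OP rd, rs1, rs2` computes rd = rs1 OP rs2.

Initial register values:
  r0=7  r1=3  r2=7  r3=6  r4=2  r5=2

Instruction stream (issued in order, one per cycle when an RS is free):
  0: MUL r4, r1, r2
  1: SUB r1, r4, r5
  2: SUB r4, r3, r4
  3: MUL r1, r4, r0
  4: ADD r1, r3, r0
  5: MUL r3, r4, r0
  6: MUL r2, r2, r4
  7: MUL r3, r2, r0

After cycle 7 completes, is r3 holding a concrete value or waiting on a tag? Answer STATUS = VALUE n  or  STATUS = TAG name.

  c1: issue MUL r4<-Mul1  regs: r0:7,r1:3,r2:7,r3:6,r4:Mul1,r5:2
  c2: issue SUB r1<-Add1  regs: r0:7,r1:Add1,r2:7,r3:6,r4:Mul1,r5:2
  c3: issue SUB r4<-Add2  regs: r0:7,r1:Add1,r2:7,r3:6,r4:Add2,r5:2
  c4: issue MUL r1<-Mul2  regs: r0:7,r1:Mul2,r2:7,r3:6,r4:Add2,r5:2
  c5: issue ADD r1<-Add3  regs: r0:7,r1:Add3,r2:7,r3:6,r4:Add2,r5:2
  c6: CDB Mul1=21; issue MUL r3<-Mul1  regs: r0:7,r1:Add3,r2:7,r3:Mul1,r4:Add2,r5:2
  c7: CDB Add3=13; stall  regs: r0:7,r1:13,r2:7,r3:Mul1,r4:Add2,r5:2

STATUS = TAG Mul1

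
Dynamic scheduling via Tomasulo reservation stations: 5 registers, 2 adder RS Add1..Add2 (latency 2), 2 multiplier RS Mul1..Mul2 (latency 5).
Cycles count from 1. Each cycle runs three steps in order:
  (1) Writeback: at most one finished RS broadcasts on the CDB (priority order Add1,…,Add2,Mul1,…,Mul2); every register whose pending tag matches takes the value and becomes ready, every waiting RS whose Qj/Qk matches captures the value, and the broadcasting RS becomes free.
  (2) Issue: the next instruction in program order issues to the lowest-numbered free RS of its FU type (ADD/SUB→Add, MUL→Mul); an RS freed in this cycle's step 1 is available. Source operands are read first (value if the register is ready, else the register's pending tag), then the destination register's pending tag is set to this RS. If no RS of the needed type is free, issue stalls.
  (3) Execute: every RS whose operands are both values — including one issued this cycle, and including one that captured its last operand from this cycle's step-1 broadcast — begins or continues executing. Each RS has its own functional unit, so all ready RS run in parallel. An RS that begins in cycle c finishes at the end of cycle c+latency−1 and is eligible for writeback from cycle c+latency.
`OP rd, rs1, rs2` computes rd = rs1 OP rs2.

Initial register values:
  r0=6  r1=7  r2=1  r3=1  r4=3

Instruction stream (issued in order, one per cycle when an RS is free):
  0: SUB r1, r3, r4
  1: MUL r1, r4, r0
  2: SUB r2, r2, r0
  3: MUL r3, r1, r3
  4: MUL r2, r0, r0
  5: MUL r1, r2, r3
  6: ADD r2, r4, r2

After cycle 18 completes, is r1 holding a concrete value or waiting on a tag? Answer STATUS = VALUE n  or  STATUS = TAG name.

STATUS = VALUE 648

  c1: issue SUB r1<-Add1  regs: r0:6,r1:Add1,r2:1,r3:1,r4:3
  c2: issue MUL r1<-Mul1  regs: r0:6,r1:Mul1,r2:1,r3:1,r4:3
  c3: CDB Add1=-2; issue SUB r2<-Add1  regs: r0:6,r1:Mul1,r2:Add1,r3:1,r4:3
  c4: issue MUL r3<-Mul2  regs: r0:6,r1:Mul1,r2:Add1,r3:Mul2,r4:3
  c5: CDB Add1=-5; stall  regs: r0:6,r1:Mul1,r2:-5,r3:Mul2,r4:3
  c6: stall  regs: r0:6,r1:Mul1,r2:-5,r3:Mul2,r4:3
  c7: CDB Mul1=18; issue MUL r2<-Mul1  regs: r0:6,r1:18,r2:Mul1,r3:Mul2,r4:3
  c8: stall  regs: r0:6,r1:18,r2:Mul1,r3:Mul2,r4:3
  c9: stall  regs: r0:6,r1:18,r2:Mul1,r3:Mul2,r4:3
  c10: stall  regs: r0:6,r1:18,r2:Mul1,r3:Mul2,r4:3
  c11: stall  regs: r0:6,r1:18,r2:Mul1,r3:Mul2,r4:3
  c12: CDB Mul1=36; issue MUL r1<-Mul1  regs: r0:6,r1:Mul1,r2:36,r3:Mul2,r4:3
  c13: CDB Mul2=18; issue ADD r2<-Add1  regs: r0:6,r1:Mul1,r2:Add1,r3:18,r4:3
  c14: -  regs: r0:6,r1:Mul1,r2:Add1,r3:18,r4:3
  c15: CDB Add1=39  regs: r0:6,r1:Mul1,r2:39,r3:18,r4:3
  c16: -  regs: r0:6,r1:Mul1,r2:39,r3:18,r4:3
  c17: -  regs: r0:6,r1:Mul1,r2:39,r3:18,r4:3
  c18: CDB Mul1=648  regs: r0:6,r1:648,r2:39,r3:18,r4:3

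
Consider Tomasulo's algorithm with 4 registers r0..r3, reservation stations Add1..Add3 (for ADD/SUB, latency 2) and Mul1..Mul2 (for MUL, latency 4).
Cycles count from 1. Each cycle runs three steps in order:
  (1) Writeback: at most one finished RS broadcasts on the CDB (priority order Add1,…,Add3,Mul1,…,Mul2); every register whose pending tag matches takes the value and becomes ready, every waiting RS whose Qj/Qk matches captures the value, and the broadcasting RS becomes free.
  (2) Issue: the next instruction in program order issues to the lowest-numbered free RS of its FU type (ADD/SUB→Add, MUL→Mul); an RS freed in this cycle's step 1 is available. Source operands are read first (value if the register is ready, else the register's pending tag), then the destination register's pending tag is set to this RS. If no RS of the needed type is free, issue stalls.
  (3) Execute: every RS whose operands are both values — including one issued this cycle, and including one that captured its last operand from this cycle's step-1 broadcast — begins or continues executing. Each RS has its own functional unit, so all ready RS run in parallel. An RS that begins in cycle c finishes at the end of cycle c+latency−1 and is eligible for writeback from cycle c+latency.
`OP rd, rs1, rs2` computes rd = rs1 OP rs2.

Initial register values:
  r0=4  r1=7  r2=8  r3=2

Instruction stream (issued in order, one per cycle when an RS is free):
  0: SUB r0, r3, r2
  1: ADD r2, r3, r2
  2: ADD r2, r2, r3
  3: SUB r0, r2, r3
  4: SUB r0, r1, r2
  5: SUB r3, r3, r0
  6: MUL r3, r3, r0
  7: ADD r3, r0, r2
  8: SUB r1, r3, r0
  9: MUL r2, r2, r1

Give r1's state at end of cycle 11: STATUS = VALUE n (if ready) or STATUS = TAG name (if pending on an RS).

STATUS = TAG Add3

cycle 1: issue SUB r0<-Add1 // r0:Add1,r1:7,r2:8,r3:2
cycle 2: issue ADD r2<-Add2 // r0:Add1,r1:7,r2:Add2,r3:2
cycle 3: CDB Add1=-6; issue ADD r2<-Add1 // r0:-6,r1:7,r2:Add1,r3:2
cycle 4: CDB Add2=10; issue SUB r0<-Add2 // r0:Add2,r1:7,r2:Add1,r3:2
cycle 5: issue SUB r0<-Add3 // r0:Add3,r1:7,r2:Add1,r3:2
cycle 6: CDB Add1=12; issue SUB r3<-Add1 // r0:Add3,r1:7,r2:12,r3:Add1
cycle 7: issue MUL r3<-Mul1 // r0:Add3,r1:7,r2:12,r3:Mul1
cycle 8: CDB Add2=10; issue ADD r3<-Add2 // r0:Add3,r1:7,r2:12,r3:Add2
cycle 9: CDB Add3=-5; issue SUB r1<-Add3 // r0:-5,r1:Add3,r2:12,r3:Add2
cycle 10: issue MUL r2<-Mul2 // r0:-5,r1:Add3,r2:Mul2,r3:Add2
cycle 11: CDB Add1=7 // r0:-5,r1:Add3,r2:Mul2,r3:Add2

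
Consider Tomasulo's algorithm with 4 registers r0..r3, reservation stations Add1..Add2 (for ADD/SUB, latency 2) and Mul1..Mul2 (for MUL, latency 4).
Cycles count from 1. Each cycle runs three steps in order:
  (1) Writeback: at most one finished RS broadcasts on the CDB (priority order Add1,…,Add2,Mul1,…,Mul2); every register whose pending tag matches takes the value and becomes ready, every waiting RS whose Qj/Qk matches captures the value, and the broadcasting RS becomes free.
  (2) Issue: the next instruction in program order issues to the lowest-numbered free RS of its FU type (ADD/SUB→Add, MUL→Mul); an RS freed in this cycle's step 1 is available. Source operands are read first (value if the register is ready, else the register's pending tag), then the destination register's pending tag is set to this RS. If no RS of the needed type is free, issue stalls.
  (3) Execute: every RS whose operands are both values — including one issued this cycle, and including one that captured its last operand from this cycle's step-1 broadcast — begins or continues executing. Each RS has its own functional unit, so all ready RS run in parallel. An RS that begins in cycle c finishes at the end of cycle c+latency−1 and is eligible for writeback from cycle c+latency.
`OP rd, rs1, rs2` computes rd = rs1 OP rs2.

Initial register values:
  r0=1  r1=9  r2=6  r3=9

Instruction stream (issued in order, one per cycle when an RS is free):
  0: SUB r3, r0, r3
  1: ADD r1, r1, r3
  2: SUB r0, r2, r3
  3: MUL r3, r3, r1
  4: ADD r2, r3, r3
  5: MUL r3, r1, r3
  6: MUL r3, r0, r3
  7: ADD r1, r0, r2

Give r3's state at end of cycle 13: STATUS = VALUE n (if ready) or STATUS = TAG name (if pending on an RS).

  c1: issue SUB r3<-Add1  regs: r0:1,r1:9,r2:6,r3:Add1
  c2: issue ADD r1<-Add2  regs: r0:1,r1:Add2,r2:6,r3:Add1
  c3: CDB Add1=-8; issue SUB r0<-Add1  regs: r0:Add1,r1:Add2,r2:6,r3:-8
  c4: issue MUL r3<-Mul1  regs: r0:Add1,r1:Add2,r2:6,r3:Mul1
  c5: CDB Add1=14; issue ADD r2<-Add1  regs: r0:14,r1:Add2,r2:Add1,r3:Mul1
  c6: CDB Add2=1; issue MUL r3<-Mul2  regs: r0:14,r1:1,r2:Add1,r3:Mul2
  c7: stall  regs: r0:14,r1:1,r2:Add1,r3:Mul2
  c8: stall  regs: r0:14,r1:1,r2:Add1,r3:Mul2
  c9: stall  regs: r0:14,r1:1,r2:Add1,r3:Mul2
  c10: CDB Mul1=-8; issue MUL r3<-Mul1  regs: r0:14,r1:1,r2:Add1,r3:Mul1
  c11: issue ADD r1<-Add2  regs: r0:14,r1:Add2,r2:Add1,r3:Mul1
  c12: CDB Add1=-16  regs: r0:14,r1:Add2,r2:-16,r3:Mul1
  c13: -  regs: r0:14,r1:Add2,r2:-16,r3:Mul1

STATUS = TAG Mul1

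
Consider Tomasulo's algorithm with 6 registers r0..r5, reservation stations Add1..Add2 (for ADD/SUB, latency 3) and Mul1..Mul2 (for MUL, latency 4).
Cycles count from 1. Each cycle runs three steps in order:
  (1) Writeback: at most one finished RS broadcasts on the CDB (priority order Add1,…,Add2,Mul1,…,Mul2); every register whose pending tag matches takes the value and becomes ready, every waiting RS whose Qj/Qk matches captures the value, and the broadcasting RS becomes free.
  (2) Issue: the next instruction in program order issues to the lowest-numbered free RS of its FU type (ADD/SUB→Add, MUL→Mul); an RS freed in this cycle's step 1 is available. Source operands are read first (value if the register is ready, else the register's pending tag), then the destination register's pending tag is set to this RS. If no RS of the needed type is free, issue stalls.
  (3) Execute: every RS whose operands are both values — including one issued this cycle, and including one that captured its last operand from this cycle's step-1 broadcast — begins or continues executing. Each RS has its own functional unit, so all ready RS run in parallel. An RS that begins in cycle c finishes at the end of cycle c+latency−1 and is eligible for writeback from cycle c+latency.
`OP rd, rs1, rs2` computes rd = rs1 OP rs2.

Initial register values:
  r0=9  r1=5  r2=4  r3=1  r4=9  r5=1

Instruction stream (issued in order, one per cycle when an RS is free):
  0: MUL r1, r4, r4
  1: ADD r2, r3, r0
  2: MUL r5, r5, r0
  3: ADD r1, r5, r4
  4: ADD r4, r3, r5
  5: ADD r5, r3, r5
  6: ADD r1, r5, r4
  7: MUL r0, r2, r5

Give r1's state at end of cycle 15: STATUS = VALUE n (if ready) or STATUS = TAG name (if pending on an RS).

STATUS = TAG Add2

cycle 1: issue MUL r1<-Mul1 // r0:9,r1:Mul1,r2:4,r3:1,r4:9,r5:1
cycle 2: issue ADD r2<-Add1 // r0:9,r1:Mul1,r2:Add1,r3:1,r4:9,r5:1
cycle 3: issue MUL r5<-Mul2 // r0:9,r1:Mul1,r2:Add1,r3:1,r4:9,r5:Mul2
cycle 4: issue ADD r1<-Add2 // r0:9,r1:Add2,r2:Add1,r3:1,r4:9,r5:Mul2
cycle 5: CDB Add1=10; issue ADD r4<-Add1 // r0:9,r1:Add2,r2:10,r3:1,r4:Add1,r5:Mul2
cycle 6: CDB Mul1=81; stall // r0:9,r1:Add2,r2:10,r3:1,r4:Add1,r5:Mul2
cycle 7: CDB Mul2=9; stall // r0:9,r1:Add2,r2:10,r3:1,r4:Add1,r5:9
cycle 8: stall // r0:9,r1:Add2,r2:10,r3:1,r4:Add1,r5:9
cycle 9: stall // r0:9,r1:Add2,r2:10,r3:1,r4:Add1,r5:9
cycle 10: CDB Add1=10; issue ADD r5<-Add1 // r0:9,r1:Add2,r2:10,r3:1,r4:10,r5:Add1
cycle 11: CDB Add2=18; issue ADD r1<-Add2 // r0:9,r1:Add2,r2:10,r3:1,r4:10,r5:Add1
cycle 12: issue MUL r0<-Mul1 // r0:Mul1,r1:Add2,r2:10,r3:1,r4:10,r5:Add1
cycle 13: CDB Add1=10 // r0:Mul1,r1:Add2,r2:10,r3:1,r4:10,r5:10
cycle 14: - // r0:Mul1,r1:Add2,r2:10,r3:1,r4:10,r5:10
cycle 15: - // r0:Mul1,r1:Add2,r2:10,r3:1,r4:10,r5:10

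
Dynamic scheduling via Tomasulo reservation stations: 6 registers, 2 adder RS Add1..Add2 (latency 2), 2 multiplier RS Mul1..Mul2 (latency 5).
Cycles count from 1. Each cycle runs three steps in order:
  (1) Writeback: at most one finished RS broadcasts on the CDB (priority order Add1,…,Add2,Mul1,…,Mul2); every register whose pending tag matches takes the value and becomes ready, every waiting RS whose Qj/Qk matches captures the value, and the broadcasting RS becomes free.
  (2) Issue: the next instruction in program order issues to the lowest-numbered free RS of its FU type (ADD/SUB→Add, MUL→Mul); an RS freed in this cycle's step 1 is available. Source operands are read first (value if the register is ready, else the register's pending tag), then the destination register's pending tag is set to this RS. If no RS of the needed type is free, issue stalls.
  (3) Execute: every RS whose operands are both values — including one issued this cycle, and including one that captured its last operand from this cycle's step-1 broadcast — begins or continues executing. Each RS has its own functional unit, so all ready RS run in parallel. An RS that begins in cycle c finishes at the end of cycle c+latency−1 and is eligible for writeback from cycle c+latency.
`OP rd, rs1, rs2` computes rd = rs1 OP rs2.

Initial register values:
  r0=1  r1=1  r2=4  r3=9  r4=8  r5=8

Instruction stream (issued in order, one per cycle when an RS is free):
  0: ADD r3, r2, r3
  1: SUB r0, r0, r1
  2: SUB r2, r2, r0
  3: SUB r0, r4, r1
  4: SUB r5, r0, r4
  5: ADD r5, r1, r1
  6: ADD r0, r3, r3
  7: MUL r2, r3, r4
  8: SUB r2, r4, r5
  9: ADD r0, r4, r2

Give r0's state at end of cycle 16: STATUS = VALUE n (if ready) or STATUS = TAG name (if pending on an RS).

cycle 1: issue ADD r3<-Add1 // r0:1,r1:1,r2:4,r3:Add1,r4:8,r5:8
cycle 2: issue SUB r0<-Add2 // r0:Add2,r1:1,r2:4,r3:Add1,r4:8,r5:8
cycle 3: CDB Add1=13; issue SUB r2<-Add1 // r0:Add2,r1:1,r2:Add1,r3:13,r4:8,r5:8
cycle 4: CDB Add2=0; issue SUB r0<-Add2 // r0:Add2,r1:1,r2:Add1,r3:13,r4:8,r5:8
cycle 5: stall // r0:Add2,r1:1,r2:Add1,r3:13,r4:8,r5:8
cycle 6: CDB Add1=4; issue SUB r5<-Add1 // r0:Add2,r1:1,r2:4,r3:13,r4:8,r5:Add1
cycle 7: CDB Add2=7; issue ADD r5<-Add2 // r0:7,r1:1,r2:4,r3:13,r4:8,r5:Add2
cycle 8: stall // r0:7,r1:1,r2:4,r3:13,r4:8,r5:Add2
cycle 9: CDB Add1=-1; issue ADD r0<-Add1 // r0:Add1,r1:1,r2:4,r3:13,r4:8,r5:Add2
cycle 10: CDB Add2=2; issue MUL r2<-Mul1 // r0:Add1,r1:1,r2:Mul1,r3:13,r4:8,r5:2
cycle 11: CDB Add1=26; issue SUB r2<-Add1 // r0:26,r1:1,r2:Add1,r3:13,r4:8,r5:2
cycle 12: issue ADD r0<-Add2 // r0:Add2,r1:1,r2:Add1,r3:13,r4:8,r5:2
cycle 13: CDB Add1=6 // r0:Add2,r1:1,r2:6,r3:13,r4:8,r5:2
cycle 14: - // r0:Add2,r1:1,r2:6,r3:13,r4:8,r5:2
cycle 15: CDB Add2=14 // r0:14,r1:1,r2:6,r3:13,r4:8,r5:2
cycle 16: CDB Mul1=104 // r0:14,r1:1,r2:6,r3:13,r4:8,r5:2

STATUS = VALUE 14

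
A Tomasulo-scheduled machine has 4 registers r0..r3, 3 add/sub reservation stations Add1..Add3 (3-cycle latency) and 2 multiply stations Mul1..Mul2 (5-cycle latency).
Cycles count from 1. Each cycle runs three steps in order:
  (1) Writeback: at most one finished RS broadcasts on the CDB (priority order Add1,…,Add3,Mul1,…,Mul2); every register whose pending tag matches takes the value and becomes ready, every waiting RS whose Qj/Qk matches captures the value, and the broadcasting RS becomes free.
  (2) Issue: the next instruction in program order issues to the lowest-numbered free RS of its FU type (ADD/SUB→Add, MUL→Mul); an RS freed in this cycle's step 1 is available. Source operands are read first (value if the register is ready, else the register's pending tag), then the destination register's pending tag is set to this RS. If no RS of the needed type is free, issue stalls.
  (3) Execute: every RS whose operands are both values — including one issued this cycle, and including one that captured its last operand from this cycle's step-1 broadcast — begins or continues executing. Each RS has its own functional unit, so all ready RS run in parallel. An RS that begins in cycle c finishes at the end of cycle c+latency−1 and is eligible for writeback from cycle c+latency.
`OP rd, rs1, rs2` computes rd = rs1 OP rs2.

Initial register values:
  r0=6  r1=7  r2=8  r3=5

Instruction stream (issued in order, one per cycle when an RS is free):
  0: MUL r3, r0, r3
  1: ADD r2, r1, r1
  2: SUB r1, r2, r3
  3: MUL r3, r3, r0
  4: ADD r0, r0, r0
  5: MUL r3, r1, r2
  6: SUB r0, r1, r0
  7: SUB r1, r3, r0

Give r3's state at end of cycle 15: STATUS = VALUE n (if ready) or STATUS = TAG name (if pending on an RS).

cycle 1: issue MUL r3<-Mul1 // r0:6,r1:7,r2:8,r3:Mul1
cycle 2: issue ADD r2<-Add1 // r0:6,r1:7,r2:Add1,r3:Mul1
cycle 3: issue SUB r1<-Add2 // r0:6,r1:Add2,r2:Add1,r3:Mul1
cycle 4: issue MUL r3<-Mul2 // r0:6,r1:Add2,r2:Add1,r3:Mul2
cycle 5: CDB Add1=14; issue ADD r0<-Add1 // r0:Add1,r1:Add2,r2:14,r3:Mul2
cycle 6: CDB Mul1=30; issue MUL r3<-Mul1 // r0:Add1,r1:Add2,r2:14,r3:Mul1
cycle 7: issue SUB r0<-Add3 // r0:Add3,r1:Add2,r2:14,r3:Mul1
cycle 8: CDB Add1=12; issue SUB r1<-Add1 // r0:Add3,r1:Add1,r2:14,r3:Mul1
cycle 9: CDB Add2=-16 // r0:Add3,r1:Add1,r2:14,r3:Mul1
cycle 10: - // r0:Add3,r1:Add1,r2:14,r3:Mul1
cycle 11: CDB Mul2=180 // r0:Add3,r1:Add1,r2:14,r3:Mul1
cycle 12: CDB Add3=-28 // r0:-28,r1:Add1,r2:14,r3:Mul1
cycle 13: - // r0:-28,r1:Add1,r2:14,r3:Mul1
cycle 14: CDB Mul1=-224 // r0:-28,r1:Add1,r2:14,r3:-224
cycle 15: - // r0:-28,r1:Add1,r2:14,r3:-224

STATUS = VALUE -224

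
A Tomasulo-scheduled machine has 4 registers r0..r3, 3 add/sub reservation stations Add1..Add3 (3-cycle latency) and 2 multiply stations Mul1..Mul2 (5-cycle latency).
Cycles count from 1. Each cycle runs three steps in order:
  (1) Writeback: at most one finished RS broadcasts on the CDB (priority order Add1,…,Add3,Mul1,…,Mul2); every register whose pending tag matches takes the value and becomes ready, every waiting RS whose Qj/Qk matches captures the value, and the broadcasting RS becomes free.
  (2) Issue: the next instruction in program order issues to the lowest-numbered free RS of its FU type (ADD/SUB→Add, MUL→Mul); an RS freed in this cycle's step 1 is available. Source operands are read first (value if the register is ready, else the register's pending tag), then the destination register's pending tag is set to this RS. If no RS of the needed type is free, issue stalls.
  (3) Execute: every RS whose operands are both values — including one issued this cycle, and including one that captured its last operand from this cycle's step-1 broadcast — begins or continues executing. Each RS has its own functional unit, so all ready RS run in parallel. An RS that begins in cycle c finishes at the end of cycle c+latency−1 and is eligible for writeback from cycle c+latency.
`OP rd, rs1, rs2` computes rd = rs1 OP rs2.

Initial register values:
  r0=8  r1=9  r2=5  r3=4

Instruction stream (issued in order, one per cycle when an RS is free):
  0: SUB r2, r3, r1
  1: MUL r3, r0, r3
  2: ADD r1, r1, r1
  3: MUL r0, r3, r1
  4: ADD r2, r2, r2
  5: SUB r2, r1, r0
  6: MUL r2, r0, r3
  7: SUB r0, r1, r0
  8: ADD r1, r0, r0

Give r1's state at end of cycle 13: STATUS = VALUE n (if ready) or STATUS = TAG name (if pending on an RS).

c1: issue SUB r2<-Add1 | r0:8,r1:9,r2:Add1,r3:4
c2: issue MUL r3<-Mul1 | r0:8,r1:9,r2:Add1,r3:Mul1
c3: issue ADD r1<-Add2 | r0:8,r1:Add2,r2:Add1,r3:Mul1
c4: CDB Add1=-5; issue MUL r0<-Mul2 | r0:Mul2,r1:Add2,r2:-5,r3:Mul1
c5: issue ADD r2<-Add1 | r0:Mul2,r1:Add2,r2:Add1,r3:Mul1
c6: CDB Add2=18; issue SUB r2<-Add2 | r0:Mul2,r1:18,r2:Add2,r3:Mul1
c7: CDB Mul1=32; issue MUL r2<-Mul1 | r0:Mul2,r1:18,r2:Mul1,r3:32
c8: CDB Add1=-10; issue SUB r0<-Add1 | r0:Add1,r1:18,r2:Mul1,r3:32
c9: issue ADD r1<-Add3 | r0:Add1,r1:Add3,r2:Mul1,r3:32
c10: - | r0:Add1,r1:Add3,r2:Mul1,r3:32
c11: - | r0:Add1,r1:Add3,r2:Mul1,r3:32
c12: CDB Mul2=576 | r0:Add1,r1:Add3,r2:Mul1,r3:32
c13: - | r0:Add1,r1:Add3,r2:Mul1,r3:32

STATUS = TAG Add3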